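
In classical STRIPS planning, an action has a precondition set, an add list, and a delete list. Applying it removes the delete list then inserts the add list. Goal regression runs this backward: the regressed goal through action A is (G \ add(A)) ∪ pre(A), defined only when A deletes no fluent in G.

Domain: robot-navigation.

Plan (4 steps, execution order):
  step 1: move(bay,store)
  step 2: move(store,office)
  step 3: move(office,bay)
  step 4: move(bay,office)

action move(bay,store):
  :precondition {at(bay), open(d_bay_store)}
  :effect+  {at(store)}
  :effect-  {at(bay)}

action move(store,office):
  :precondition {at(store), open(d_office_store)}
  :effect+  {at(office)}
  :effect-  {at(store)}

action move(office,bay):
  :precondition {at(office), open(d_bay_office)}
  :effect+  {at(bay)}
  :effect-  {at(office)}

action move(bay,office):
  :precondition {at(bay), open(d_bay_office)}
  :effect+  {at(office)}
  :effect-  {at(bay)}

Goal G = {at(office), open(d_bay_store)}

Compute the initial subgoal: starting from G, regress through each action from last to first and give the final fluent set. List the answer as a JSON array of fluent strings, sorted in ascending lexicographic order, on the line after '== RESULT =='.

Work backward from the goal:
  through step 4 (move(bay,office)): drop {at(office)}, keep {open(d_bay_store)}, require {at(bay), open(d_bay_office)}
    → {at(bay), open(d_bay_office), open(d_bay_store)}
  through step 3 (move(office,bay)): drop {at(bay)}, keep {open(d_bay_office), open(d_bay_store)}, require {at(office), open(d_bay_office)}
    → {at(office), open(d_bay_office), open(d_bay_store)}
  through step 2 (move(store,office)): drop {at(office)}, keep {open(d_bay_office), open(d_bay_store)}, require {at(store), open(d_office_store)}
    → {at(store), open(d_bay_office), open(d_bay_store), open(d_office_store)}
  through step 1 (move(bay,store)): drop {at(store)}, keep {open(d_bay_office), open(d_bay_store), open(d_office_store)}, require {at(bay), open(d_bay_store)}
    → {at(bay), open(d_bay_office), open(d_bay_store), open(d_office_store)}

== RESULT ==
["at(bay)", "open(d_bay_office)", "open(d_bay_store)", "open(d_office_store)"]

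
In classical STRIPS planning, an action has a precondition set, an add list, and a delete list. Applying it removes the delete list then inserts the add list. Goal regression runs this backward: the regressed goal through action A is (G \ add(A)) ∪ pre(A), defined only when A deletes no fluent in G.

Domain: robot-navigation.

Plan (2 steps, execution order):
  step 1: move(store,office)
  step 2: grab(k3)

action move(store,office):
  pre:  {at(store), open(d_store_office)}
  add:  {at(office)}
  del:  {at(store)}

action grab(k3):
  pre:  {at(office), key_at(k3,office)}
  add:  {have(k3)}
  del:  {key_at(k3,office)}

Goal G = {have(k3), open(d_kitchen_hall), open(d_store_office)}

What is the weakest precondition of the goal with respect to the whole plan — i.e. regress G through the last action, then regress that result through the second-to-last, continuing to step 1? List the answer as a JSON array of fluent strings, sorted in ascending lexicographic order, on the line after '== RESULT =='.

Work backward from the goal:
  through step 2 (grab(k3)): drop {have(k3)}, keep {open(d_kitchen_hall), open(d_store_office)}, require {at(office), key_at(k3,office)}
    → {at(office), key_at(k3,office), open(d_kitchen_hall), open(d_store_office)}
  through step 1 (move(store,office)): drop {at(office)}, keep {key_at(k3,office), open(d_kitchen_hall), open(d_store_office)}, require {at(store), open(d_store_office)}
    → {at(store), key_at(k3,office), open(d_kitchen_hall), open(d_store_office)}

== RESULT ==
["at(store)", "key_at(k3,office)", "open(d_kitchen_hall)", "open(d_store_office)"]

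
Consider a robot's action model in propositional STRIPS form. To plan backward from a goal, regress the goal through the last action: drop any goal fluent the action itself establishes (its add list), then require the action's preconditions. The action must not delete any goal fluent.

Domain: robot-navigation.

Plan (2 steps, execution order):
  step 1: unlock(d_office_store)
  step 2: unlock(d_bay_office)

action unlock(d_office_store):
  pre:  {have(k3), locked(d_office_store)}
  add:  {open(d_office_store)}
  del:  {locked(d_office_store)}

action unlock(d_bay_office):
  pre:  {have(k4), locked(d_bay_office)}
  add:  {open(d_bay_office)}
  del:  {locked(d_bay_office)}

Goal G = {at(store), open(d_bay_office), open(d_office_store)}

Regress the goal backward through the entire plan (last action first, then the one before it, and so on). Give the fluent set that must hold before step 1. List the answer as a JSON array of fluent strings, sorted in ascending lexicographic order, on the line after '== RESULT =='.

Work backward from the goal:
  through step 2 (unlock(d_bay_office)): drop {open(d_bay_office)}, keep {at(store), open(d_office_store)}, require {have(k4), locked(d_bay_office)}
    → {at(store), have(k4), locked(d_bay_office), open(d_office_store)}
  through step 1 (unlock(d_office_store)): drop {open(d_office_store)}, keep {at(store), have(k4), locked(d_bay_office)}, require {have(k3), locked(d_office_store)}
    → {at(store), have(k3), have(k4), locked(d_bay_office), locked(d_office_store)}

== RESULT ==
["at(store)", "have(k3)", "have(k4)", "locked(d_bay_office)", "locked(d_office_store)"]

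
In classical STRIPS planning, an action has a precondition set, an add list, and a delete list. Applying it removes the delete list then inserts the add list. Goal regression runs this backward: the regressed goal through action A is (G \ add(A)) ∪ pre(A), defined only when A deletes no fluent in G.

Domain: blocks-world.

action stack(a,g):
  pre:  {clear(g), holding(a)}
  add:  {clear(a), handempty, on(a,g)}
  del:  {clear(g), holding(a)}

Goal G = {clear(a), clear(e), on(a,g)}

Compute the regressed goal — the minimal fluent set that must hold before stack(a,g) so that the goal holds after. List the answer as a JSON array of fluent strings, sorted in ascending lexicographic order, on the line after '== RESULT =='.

Compute (G \ add) ∪ pre:
  G ∩ del = {}  (empty — regression defined)
  G \ add = {clear(a), clear(e), on(a,g)} \ {clear(a), handempty, on(a,g)} = {clear(e)}
  ∪ pre   = {clear(e)} ∪ {clear(g), holding(a)}
          = {clear(e), clear(g), holding(a)}

== RESULT ==
["clear(e)", "clear(g)", "holding(a)"]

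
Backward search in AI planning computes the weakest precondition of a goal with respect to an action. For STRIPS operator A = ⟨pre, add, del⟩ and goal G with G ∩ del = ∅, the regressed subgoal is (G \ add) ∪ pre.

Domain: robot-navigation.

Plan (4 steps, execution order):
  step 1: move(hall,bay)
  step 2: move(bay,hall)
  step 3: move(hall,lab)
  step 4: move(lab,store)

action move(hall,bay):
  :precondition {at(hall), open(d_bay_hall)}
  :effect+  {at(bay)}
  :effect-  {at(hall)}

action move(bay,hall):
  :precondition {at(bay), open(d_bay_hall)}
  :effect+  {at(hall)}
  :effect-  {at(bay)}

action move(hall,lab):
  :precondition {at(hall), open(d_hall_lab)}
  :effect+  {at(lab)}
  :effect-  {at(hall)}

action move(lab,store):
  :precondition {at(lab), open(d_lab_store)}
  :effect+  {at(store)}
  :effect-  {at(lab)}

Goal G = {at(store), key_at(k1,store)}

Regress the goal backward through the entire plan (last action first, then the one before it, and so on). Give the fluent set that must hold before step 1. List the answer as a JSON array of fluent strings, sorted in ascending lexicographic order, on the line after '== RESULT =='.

Work backward from the goal:
  through step 4 (move(lab,store)): drop {at(store)}, keep {key_at(k1,store)}, require {at(lab), open(d_lab_store)}
    → {at(lab), key_at(k1,store), open(d_lab_store)}
  through step 3 (move(hall,lab)): drop {at(lab)}, keep {key_at(k1,store), open(d_lab_store)}, require {at(hall), open(d_hall_lab)}
    → {at(hall), key_at(k1,store), open(d_hall_lab), open(d_lab_store)}
  through step 2 (move(bay,hall)): drop {at(hall)}, keep {key_at(k1,store), open(d_hall_lab), open(d_lab_store)}, require {at(bay), open(d_bay_hall)}
    → {at(bay), key_at(k1,store), open(d_bay_hall), open(d_hall_lab), open(d_lab_store)}
  through step 1 (move(hall,bay)): drop {at(bay)}, keep {key_at(k1,store), open(d_bay_hall), open(d_hall_lab), open(d_lab_store)}, require {at(hall), open(d_bay_hall)}
    → {at(hall), key_at(k1,store), open(d_bay_hall), open(d_hall_lab), open(d_lab_store)}

== RESULT ==
["at(hall)", "key_at(k1,store)", "open(d_bay_hall)", "open(d_hall_lab)", "open(d_lab_store)"]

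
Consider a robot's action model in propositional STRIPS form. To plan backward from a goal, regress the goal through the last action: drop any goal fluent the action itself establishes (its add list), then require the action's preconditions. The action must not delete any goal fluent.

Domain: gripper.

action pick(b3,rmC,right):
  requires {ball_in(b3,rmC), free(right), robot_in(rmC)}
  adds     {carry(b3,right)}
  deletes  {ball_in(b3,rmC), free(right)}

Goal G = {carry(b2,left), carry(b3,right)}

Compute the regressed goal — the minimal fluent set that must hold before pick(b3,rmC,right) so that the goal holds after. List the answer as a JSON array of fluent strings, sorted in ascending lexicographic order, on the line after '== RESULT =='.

Regress:
  G ∩ del = {}  (empty — regression defined)
  G \ add = {carry(b2,left), carry(b3,right)} \ {carry(b3,right)} = {carry(b2,left)}
  ∪ pre   = {carry(b2,left)} ∪ {ball_in(b3,rmC), free(right), robot_in(rmC)}
          = {ball_in(b3,rmC), carry(b2,left), free(right), robot_in(rmC)}

== RESULT ==
["ball_in(b3,rmC)", "carry(b2,left)", "free(right)", "robot_in(rmC)"]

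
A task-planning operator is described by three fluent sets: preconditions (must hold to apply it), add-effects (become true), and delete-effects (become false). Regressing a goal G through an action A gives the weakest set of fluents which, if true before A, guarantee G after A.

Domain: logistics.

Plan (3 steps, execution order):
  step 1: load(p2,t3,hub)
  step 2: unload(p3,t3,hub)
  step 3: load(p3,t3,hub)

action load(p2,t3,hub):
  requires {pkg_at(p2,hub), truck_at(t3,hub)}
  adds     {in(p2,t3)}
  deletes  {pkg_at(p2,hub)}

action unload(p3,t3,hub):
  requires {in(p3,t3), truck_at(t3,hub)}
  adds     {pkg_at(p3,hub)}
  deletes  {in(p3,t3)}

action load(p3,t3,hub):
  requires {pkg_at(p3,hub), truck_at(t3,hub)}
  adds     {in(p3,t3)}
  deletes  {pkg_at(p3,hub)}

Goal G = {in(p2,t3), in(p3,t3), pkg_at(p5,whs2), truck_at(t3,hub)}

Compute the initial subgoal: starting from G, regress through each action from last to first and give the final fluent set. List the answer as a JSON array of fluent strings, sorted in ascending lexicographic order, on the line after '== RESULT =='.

Regress step by step:
  through step 3 (load(p3,t3,hub)): drop {in(p3,t3)}, keep {in(p2,t3), pkg_at(p5,whs2), truck_at(t3,hub)}, require {pkg_at(p3,hub), truck_at(t3,hub)}
    → {in(p2,t3), pkg_at(p3,hub), pkg_at(p5,whs2), truck_at(t3,hub)}
  through step 2 (unload(p3,t3,hub)): drop {pkg_at(p3,hub)}, keep {in(p2,t3), pkg_at(p5,whs2), truck_at(t3,hub)}, require {in(p3,t3), truck_at(t3,hub)}
    → {in(p2,t3), in(p3,t3), pkg_at(p5,whs2), truck_at(t3,hub)}
  through step 1 (load(p2,t3,hub)): drop {in(p2,t3)}, keep {in(p3,t3), pkg_at(p5,whs2), truck_at(t3,hub)}, require {pkg_at(p2,hub), truck_at(t3,hub)}
    → {in(p3,t3), pkg_at(p2,hub), pkg_at(p5,whs2), truck_at(t3,hub)}

== RESULT ==
["in(p3,t3)", "pkg_at(p2,hub)", "pkg_at(p5,whs2)", "truck_at(t3,hub)"]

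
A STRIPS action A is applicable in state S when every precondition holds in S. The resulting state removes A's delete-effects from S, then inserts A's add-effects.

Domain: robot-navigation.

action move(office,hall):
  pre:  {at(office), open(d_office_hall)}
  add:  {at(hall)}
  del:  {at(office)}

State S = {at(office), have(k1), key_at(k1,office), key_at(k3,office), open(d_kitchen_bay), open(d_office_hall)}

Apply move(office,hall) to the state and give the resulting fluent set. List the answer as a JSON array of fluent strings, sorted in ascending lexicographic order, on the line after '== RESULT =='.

Compute (S \ del) ∪ add:
  pre ⊆ S: {at(office), open(d_office_hall)} ⊆ S  — applicable
  S \ del = {have(k1), key_at(k1,office), key_at(k3,office), open(d_kitchen_bay), open(d_office_hall)}
  ∪ add   = {at(hall), have(k1), key_at(k1,office), key_at(k3,office), open(d_kitchen_bay), open(d_office_hall)}

== RESULT ==
["at(hall)", "have(k1)", "key_at(k1,office)", "key_at(k3,office)", "open(d_kitchen_bay)", "open(d_office_hall)"]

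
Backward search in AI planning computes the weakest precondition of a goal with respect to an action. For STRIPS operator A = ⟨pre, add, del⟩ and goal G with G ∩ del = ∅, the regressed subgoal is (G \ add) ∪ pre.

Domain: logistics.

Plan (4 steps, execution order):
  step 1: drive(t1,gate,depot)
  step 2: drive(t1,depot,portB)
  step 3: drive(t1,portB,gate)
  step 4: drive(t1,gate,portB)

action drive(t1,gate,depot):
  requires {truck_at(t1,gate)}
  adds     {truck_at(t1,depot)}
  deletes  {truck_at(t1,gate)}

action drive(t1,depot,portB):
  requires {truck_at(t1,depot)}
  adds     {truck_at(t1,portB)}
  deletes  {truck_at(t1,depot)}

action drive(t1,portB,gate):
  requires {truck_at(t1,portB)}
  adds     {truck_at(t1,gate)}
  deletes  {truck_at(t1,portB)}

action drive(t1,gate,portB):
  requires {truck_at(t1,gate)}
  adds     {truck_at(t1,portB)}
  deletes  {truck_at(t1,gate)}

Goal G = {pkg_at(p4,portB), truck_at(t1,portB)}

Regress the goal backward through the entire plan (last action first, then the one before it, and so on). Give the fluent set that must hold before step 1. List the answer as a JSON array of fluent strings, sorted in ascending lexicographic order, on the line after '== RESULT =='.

Regress step by step:
  through step 4 (drive(t1,gate,portB)): drop {truck_at(t1,portB)}, keep {pkg_at(p4,portB)}, require {truck_at(t1,gate)}
    → {pkg_at(p4,portB), truck_at(t1,gate)}
  through step 3 (drive(t1,portB,gate)): drop {truck_at(t1,gate)}, keep {pkg_at(p4,portB)}, require {truck_at(t1,portB)}
    → {pkg_at(p4,portB), truck_at(t1,portB)}
  through step 2 (drive(t1,depot,portB)): drop {truck_at(t1,portB)}, keep {pkg_at(p4,portB)}, require {truck_at(t1,depot)}
    → {pkg_at(p4,portB), truck_at(t1,depot)}
  through step 1 (drive(t1,gate,depot)): drop {truck_at(t1,depot)}, keep {pkg_at(p4,portB)}, require {truck_at(t1,gate)}
    → {pkg_at(p4,portB), truck_at(t1,gate)}

== RESULT ==
["pkg_at(p4,portB)", "truck_at(t1,gate)"]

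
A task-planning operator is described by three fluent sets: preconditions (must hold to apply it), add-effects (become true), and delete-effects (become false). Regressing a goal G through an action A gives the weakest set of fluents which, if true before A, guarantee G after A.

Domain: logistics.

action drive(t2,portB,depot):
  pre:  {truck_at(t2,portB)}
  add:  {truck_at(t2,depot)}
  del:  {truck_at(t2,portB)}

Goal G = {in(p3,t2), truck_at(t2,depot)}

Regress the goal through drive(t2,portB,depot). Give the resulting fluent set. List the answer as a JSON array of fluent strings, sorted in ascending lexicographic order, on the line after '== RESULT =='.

Compute (G \ add) ∪ pre:
  G ∩ del = {}  (empty — regression defined)
  G \ add = {in(p3,t2), truck_at(t2,depot)} \ {truck_at(t2,depot)} = {in(p3,t2)}
  ∪ pre   = {in(p3,t2)} ∪ {truck_at(t2,portB)}
          = {in(p3,t2), truck_at(t2,portB)}

== RESULT ==
["in(p3,t2)", "truck_at(t2,portB)"]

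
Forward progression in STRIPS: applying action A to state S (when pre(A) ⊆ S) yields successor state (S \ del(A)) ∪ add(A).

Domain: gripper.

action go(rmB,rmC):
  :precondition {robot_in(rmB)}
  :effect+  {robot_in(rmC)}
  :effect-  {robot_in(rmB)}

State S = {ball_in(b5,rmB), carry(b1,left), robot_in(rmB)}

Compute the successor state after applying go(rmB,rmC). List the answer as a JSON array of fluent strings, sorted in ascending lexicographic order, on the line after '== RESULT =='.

Progress:
  pre ⊆ S: {robot_in(rmB)} ⊆ S  — applicable
  S \ del = {ball_in(b5,rmB), carry(b1,left)}
  ∪ add   = {ball_in(b5,rmB), carry(b1,left), robot_in(rmC)}

== RESULT ==
["ball_in(b5,rmB)", "carry(b1,left)", "robot_in(rmC)"]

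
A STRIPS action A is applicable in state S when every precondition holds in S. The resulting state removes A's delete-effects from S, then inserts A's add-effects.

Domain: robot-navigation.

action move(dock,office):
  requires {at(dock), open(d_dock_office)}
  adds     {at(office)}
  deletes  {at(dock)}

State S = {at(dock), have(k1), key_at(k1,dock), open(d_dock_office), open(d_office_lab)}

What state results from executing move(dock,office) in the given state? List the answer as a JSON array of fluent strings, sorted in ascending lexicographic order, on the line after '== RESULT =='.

Progress:
  pre ⊆ S: {at(dock), open(d_dock_office)} ⊆ S  — applicable
  S \ del = {have(k1), key_at(k1,dock), open(d_dock_office), open(d_office_lab)}
  ∪ add   = {at(office), have(k1), key_at(k1,dock), open(d_dock_office), open(d_office_lab)}

== RESULT ==
["at(office)", "have(k1)", "key_at(k1,dock)", "open(d_dock_office)", "open(d_office_lab)"]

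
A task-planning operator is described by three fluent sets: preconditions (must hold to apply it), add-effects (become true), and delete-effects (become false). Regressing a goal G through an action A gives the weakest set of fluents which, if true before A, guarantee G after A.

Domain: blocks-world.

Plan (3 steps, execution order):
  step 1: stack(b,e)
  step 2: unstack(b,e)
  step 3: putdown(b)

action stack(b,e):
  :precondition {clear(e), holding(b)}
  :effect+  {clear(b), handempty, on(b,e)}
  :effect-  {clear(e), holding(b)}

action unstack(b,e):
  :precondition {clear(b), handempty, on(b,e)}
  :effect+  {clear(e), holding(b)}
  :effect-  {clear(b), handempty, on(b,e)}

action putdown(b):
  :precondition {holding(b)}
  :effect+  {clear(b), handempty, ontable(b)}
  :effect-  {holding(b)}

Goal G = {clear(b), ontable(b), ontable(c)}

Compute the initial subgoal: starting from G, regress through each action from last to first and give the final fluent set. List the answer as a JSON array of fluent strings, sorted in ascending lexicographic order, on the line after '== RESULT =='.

Work backward from the goal:
  through step 3 (putdown(b)): drop {clear(b), ontable(b)}, keep {ontable(c)}, require {holding(b)}
    → {holding(b), ontable(c)}
  through step 2 (unstack(b,e)): drop {holding(b)}, keep {ontable(c)}, require {clear(b), handempty, on(b,e)}
    → {clear(b), handempty, on(b,e), ontable(c)}
  through step 1 (stack(b,e)): drop {clear(b), handempty, on(b,e)}, keep {ontable(c)}, require {clear(e), holding(b)}
    → {clear(e), holding(b), ontable(c)}

== RESULT ==
["clear(e)", "holding(b)", "ontable(c)"]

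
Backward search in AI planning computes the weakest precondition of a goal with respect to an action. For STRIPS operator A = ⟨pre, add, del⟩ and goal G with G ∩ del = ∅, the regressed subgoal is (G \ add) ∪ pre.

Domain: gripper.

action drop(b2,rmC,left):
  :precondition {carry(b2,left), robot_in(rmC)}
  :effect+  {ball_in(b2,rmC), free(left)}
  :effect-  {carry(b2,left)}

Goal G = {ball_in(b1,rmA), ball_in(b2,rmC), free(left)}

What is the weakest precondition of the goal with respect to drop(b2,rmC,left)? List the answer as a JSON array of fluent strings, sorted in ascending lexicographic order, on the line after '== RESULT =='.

Compute (G \ add) ∪ pre:
  G ∩ del = {}  (empty — regression defined)
  G \ add = {ball_in(b1,rmA), ball_in(b2,rmC), free(left)} \ {ball_in(b2,rmC), free(left)} = {ball_in(b1,rmA)}
  ∪ pre   = {ball_in(b1,rmA)} ∪ {carry(b2,left), robot_in(rmC)}
          = {ball_in(b1,rmA), carry(b2,left), robot_in(rmC)}

== RESULT ==
["ball_in(b1,rmA)", "carry(b2,left)", "robot_in(rmC)"]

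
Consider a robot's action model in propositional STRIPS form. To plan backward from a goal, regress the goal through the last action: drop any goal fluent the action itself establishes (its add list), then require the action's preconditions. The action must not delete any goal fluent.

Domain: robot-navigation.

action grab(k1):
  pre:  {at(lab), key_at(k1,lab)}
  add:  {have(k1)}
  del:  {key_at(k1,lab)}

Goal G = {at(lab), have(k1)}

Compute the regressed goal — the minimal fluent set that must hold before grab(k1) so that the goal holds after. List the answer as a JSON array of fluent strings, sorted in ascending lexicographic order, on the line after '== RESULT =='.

Compute (G \ add) ∪ pre:
  G ∩ del = {}  (empty — regression defined)
  G \ add = {at(lab), have(k1)} \ {have(k1)} = {at(lab)}
  ∪ pre   = {at(lab)} ∪ {at(lab), key_at(k1,lab)}
          = {at(lab), key_at(k1,lab)}

== RESULT ==
["at(lab)", "key_at(k1,lab)"]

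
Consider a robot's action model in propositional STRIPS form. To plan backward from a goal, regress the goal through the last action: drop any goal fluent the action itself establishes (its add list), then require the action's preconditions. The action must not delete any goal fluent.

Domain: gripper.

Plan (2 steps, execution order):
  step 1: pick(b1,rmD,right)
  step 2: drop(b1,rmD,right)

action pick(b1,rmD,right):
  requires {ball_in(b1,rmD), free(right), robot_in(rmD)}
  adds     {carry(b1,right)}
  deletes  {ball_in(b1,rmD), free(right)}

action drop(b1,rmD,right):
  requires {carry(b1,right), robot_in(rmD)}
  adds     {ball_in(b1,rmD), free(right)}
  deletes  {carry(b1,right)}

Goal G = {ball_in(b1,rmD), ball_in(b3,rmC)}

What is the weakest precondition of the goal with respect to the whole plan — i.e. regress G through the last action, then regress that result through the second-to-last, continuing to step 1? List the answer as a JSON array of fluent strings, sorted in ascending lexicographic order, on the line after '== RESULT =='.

Regress step by step:
  through step 2 (drop(b1,rmD,right)): drop {ball_in(b1,rmD)}, keep {ball_in(b3,rmC)}, require {carry(b1,right), robot_in(rmD)}
    → {ball_in(b3,rmC), carry(b1,right), robot_in(rmD)}
  through step 1 (pick(b1,rmD,right)): drop {carry(b1,right)}, keep {ball_in(b3,rmC), robot_in(rmD)}, require {ball_in(b1,rmD), free(right), robot_in(rmD)}
    → {ball_in(b1,rmD), ball_in(b3,rmC), free(right), robot_in(rmD)}

== RESULT ==
["ball_in(b1,rmD)", "ball_in(b3,rmC)", "free(right)", "robot_in(rmD)"]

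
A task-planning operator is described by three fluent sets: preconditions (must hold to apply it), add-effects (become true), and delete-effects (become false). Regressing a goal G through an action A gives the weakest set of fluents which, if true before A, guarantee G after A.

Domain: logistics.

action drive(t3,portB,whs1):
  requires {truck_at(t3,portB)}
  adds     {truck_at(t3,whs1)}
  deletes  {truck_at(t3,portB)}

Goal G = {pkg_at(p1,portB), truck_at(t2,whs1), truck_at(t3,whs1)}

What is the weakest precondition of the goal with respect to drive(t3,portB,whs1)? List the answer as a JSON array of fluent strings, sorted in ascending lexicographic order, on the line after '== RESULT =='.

Regress:
  G ∩ del = {}  (empty — regression defined)
  G \ add = {pkg_at(p1,portB), truck_at(t2,whs1), truck_at(t3,whs1)} \ {truck_at(t3,whs1)} = {pkg_at(p1,portB), truck_at(t2,whs1)}
  ∪ pre   = {pkg_at(p1,portB), truck_at(t2,whs1)} ∪ {truck_at(t3,portB)}
          = {pkg_at(p1,portB), truck_at(t2,whs1), truck_at(t3,portB)}

== RESULT ==
["pkg_at(p1,portB)", "truck_at(t2,whs1)", "truck_at(t3,portB)"]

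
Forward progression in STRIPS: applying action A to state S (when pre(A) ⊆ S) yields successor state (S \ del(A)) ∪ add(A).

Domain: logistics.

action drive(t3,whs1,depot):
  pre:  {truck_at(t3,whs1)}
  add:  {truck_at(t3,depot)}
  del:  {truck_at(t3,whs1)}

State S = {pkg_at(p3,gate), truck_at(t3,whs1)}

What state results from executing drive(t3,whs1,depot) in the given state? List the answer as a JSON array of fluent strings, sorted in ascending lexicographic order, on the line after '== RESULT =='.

Compute (S \ del) ∪ add:
  pre ⊆ S: {truck_at(t3,whs1)} ⊆ S  — applicable
  S \ del = {pkg_at(p3,gate)}
  ∪ add   = {pkg_at(p3,gate), truck_at(t3,depot)}

== RESULT ==
["pkg_at(p3,gate)", "truck_at(t3,depot)"]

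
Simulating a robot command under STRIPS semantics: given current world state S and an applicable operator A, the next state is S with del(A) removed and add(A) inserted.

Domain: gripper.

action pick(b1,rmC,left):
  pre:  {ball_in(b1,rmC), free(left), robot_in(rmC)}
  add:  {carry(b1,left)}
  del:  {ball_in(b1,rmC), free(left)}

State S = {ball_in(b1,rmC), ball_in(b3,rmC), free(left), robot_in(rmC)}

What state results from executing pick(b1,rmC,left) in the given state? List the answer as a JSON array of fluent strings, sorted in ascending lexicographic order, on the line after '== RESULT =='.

Compute (S \ del) ∪ add:
  pre ⊆ S: {ball_in(b1,rmC), free(left), robot_in(rmC)} ⊆ S  — applicable
  S \ del = {ball_in(b3,rmC), robot_in(rmC)}
  ∪ add   = {ball_in(b3,rmC), carry(b1,left), robot_in(rmC)}

== RESULT ==
["ball_in(b3,rmC)", "carry(b1,left)", "robot_in(rmC)"]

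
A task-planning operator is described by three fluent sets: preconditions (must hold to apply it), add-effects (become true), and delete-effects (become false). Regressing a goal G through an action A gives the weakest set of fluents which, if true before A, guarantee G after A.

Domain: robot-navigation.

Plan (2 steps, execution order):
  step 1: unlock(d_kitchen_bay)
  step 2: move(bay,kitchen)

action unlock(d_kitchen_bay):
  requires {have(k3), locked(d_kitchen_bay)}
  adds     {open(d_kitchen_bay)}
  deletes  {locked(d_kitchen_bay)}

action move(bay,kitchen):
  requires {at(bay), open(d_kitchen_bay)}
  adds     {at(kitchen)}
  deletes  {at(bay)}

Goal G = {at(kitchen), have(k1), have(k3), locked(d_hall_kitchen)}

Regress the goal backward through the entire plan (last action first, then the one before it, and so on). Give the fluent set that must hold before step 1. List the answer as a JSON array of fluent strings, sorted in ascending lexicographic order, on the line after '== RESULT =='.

Work backward from the goal:
  through step 2 (move(bay,kitchen)): drop {at(kitchen)}, keep {have(k1), have(k3), locked(d_hall_kitchen)}, require {at(bay), open(d_kitchen_bay)}
    → {at(bay), have(k1), have(k3), locked(d_hall_kitchen), open(d_kitchen_bay)}
  through step 1 (unlock(d_kitchen_bay)): drop {open(d_kitchen_bay)}, keep {at(bay), have(k1), have(k3), locked(d_hall_kitchen)}, require {have(k3), locked(d_kitchen_bay)}
    → {at(bay), have(k1), have(k3), locked(d_hall_kitchen), locked(d_kitchen_bay)}

== RESULT ==
["at(bay)", "have(k1)", "have(k3)", "locked(d_hall_kitchen)", "locked(d_kitchen_bay)"]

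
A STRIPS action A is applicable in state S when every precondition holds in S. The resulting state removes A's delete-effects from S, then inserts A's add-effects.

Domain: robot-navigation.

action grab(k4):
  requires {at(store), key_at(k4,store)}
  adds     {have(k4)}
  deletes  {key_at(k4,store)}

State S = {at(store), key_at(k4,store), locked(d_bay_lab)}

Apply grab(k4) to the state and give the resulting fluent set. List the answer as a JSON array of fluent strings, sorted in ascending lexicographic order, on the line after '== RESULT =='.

Compute (S \ del) ∪ add:
  pre ⊆ S: {at(store), key_at(k4,store)} ⊆ S  — applicable
  S \ del = {at(store), locked(d_bay_lab)}
  ∪ add   = {at(store), have(k4), locked(d_bay_lab)}

== RESULT ==
["at(store)", "have(k4)", "locked(d_bay_lab)"]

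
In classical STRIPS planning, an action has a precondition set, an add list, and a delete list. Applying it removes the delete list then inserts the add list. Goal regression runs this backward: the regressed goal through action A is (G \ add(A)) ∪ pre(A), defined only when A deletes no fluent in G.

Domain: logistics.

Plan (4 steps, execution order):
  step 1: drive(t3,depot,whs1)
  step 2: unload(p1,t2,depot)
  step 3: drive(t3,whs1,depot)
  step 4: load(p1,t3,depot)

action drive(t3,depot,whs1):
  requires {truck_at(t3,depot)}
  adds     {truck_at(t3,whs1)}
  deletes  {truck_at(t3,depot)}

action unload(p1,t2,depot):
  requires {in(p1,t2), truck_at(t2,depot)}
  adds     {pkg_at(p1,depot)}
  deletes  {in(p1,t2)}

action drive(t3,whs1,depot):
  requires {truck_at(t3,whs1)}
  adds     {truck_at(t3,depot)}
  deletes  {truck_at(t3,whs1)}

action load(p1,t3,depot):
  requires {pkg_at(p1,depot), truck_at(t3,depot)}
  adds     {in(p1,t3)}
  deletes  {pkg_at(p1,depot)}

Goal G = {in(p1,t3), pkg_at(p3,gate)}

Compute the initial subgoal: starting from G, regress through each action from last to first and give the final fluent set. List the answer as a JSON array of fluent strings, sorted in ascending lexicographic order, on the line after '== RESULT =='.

Work backward from the goal:
  through step 4 (load(p1,t3,depot)): drop {in(p1,t3)}, keep {pkg_at(p3,gate)}, require {pkg_at(p1,depot), truck_at(t3,depot)}
    → {pkg_at(p1,depot), pkg_at(p3,gate), truck_at(t3,depot)}
  through step 3 (drive(t3,whs1,depot)): drop {truck_at(t3,depot)}, keep {pkg_at(p1,depot), pkg_at(p3,gate)}, require {truck_at(t3,whs1)}
    → {pkg_at(p1,depot), pkg_at(p3,gate), truck_at(t3,whs1)}
  through step 2 (unload(p1,t2,depot)): drop {pkg_at(p1,depot)}, keep {pkg_at(p3,gate), truck_at(t3,whs1)}, require {in(p1,t2), truck_at(t2,depot)}
    → {in(p1,t2), pkg_at(p3,gate), truck_at(t2,depot), truck_at(t3,whs1)}
  through step 1 (drive(t3,depot,whs1)): drop {truck_at(t3,whs1)}, keep {in(p1,t2), pkg_at(p3,gate), truck_at(t2,depot)}, require {truck_at(t3,depot)}
    → {in(p1,t2), pkg_at(p3,gate), truck_at(t2,depot), truck_at(t3,depot)}

== RESULT ==
["in(p1,t2)", "pkg_at(p3,gate)", "truck_at(t2,depot)", "truck_at(t3,depot)"]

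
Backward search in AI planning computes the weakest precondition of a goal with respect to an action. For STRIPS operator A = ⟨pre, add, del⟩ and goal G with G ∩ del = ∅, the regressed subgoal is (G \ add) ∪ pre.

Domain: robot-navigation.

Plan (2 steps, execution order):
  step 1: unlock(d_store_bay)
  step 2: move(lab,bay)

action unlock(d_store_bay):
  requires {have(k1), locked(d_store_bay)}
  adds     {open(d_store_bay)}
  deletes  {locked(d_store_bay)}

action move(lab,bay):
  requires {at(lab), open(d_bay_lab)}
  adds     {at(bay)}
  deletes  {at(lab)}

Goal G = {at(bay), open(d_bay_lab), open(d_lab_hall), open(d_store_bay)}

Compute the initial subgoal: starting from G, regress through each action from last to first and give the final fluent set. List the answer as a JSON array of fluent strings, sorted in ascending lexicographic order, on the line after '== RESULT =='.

Work backward from the goal:
  through step 2 (move(lab,bay)): drop {at(bay)}, keep {open(d_bay_lab), open(d_lab_hall), open(d_store_bay)}, require {at(lab), open(d_bay_lab)}
    → {at(lab), open(d_bay_lab), open(d_lab_hall), open(d_store_bay)}
  through step 1 (unlock(d_store_bay)): drop {open(d_store_bay)}, keep {at(lab), open(d_bay_lab), open(d_lab_hall)}, require {have(k1), locked(d_store_bay)}
    → {at(lab), have(k1), locked(d_store_bay), open(d_bay_lab), open(d_lab_hall)}

== RESULT ==
["at(lab)", "have(k1)", "locked(d_store_bay)", "open(d_bay_lab)", "open(d_lab_hall)"]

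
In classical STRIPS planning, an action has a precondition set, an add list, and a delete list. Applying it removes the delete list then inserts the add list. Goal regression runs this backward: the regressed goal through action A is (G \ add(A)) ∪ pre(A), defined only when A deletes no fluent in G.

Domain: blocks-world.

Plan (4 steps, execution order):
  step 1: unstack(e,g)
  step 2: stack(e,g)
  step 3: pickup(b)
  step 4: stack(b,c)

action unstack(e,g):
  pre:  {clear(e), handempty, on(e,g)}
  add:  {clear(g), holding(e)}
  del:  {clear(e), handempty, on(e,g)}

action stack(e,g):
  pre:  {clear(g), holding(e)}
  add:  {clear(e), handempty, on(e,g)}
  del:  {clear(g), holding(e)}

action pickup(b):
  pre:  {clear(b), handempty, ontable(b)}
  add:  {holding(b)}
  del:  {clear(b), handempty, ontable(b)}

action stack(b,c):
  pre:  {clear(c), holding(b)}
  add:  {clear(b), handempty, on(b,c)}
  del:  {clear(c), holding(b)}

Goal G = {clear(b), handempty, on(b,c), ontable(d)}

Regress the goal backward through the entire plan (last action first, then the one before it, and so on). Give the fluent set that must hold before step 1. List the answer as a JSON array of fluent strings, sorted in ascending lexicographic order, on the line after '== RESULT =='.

Work backward from the goal:
  through step 4 (stack(b,c)): drop {clear(b), handempty, on(b,c)}, keep {ontable(d)}, require {clear(c), holding(b)}
    → {clear(c), holding(b), ontable(d)}
  through step 3 (pickup(b)): drop {holding(b)}, keep {clear(c), ontable(d)}, require {clear(b), handempty, ontable(b)}
    → {clear(b), clear(c), handempty, ontable(b), ontable(d)}
  through step 2 (stack(e,g)): drop {handempty}, keep {clear(b), clear(c), ontable(b), ontable(d)}, require {clear(g), holding(e)}
    → {clear(b), clear(c), clear(g), holding(e), ontable(b), ontable(d)}
  through step 1 (unstack(e,g)): drop {clear(g), holding(e)}, keep {clear(b), clear(c), ontable(b), ontable(d)}, require {clear(e), handempty, on(e,g)}
    → {clear(b), clear(c), clear(e), handempty, on(e,g), ontable(b), ontable(d)}

== RESULT ==
["clear(b)", "clear(c)", "clear(e)", "handempty", "on(e,g)", "ontable(b)", "ontable(d)"]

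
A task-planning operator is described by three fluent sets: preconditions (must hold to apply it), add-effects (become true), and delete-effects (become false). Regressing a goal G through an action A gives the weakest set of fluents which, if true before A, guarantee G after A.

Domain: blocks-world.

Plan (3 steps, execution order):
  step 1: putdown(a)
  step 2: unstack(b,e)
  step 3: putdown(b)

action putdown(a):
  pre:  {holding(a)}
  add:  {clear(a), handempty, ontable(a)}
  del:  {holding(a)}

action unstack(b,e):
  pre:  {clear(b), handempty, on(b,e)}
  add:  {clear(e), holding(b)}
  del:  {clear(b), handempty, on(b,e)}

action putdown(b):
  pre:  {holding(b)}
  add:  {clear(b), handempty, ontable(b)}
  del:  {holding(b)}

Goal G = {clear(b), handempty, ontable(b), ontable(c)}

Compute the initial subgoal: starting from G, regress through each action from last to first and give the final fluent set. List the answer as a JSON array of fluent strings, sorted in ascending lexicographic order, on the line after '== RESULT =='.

Work backward from the goal:
  through step 3 (putdown(b)): drop {clear(b), handempty, ontable(b)}, keep {ontable(c)}, require {holding(b)}
    → {holding(b), ontable(c)}
  through step 2 (unstack(b,e)): drop {holding(b)}, keep {ontable(c)}, require {clear(b), handempty, on(b,e)}
    → {clear(b), handempty, on(b,e), ontable(c)}
  through step 1 (putdown(a)): drop {handempty}, keep {clear(b), on(b,e), ontable(c)}, require {holding(a)}
    → {clear(b), holding(a), on(b,e), ontable(c)}

== RESULT ==
["clear(b)", "holding(a)", "on(b,e)", "ontable(c)"]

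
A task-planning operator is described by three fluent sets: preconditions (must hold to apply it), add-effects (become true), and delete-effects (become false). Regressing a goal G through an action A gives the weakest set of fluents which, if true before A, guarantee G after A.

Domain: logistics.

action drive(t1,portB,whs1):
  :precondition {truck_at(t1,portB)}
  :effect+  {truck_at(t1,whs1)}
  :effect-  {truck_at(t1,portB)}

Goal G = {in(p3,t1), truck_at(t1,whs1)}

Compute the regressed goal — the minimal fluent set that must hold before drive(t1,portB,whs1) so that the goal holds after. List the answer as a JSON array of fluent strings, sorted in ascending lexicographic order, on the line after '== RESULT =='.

Regress:
  G ∩ del = {}  (empty — regression defined)
  G \ add = {in(p3,t1), truck_at(t1,whs1)} \ {truck_at(t1,whs1)} = {in(p3,t1)}
  ∪ pre   = {in(p3,t1)} ∪ {truck_at(t1,portB)}
          = {in(p3,t1), truck_at(t1,portB)}

== RESULT ==
["in(p3,t1)", "truck_at(t1,portB)"]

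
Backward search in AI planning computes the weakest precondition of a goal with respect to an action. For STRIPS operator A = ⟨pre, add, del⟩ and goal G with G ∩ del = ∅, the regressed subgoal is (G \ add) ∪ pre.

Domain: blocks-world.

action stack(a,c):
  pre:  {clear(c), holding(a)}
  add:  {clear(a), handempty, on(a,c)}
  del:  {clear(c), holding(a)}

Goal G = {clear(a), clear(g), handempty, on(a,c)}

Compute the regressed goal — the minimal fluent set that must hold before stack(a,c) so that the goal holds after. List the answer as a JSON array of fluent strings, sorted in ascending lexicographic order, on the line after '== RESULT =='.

Regress:
  G ∩ del = {}  (empty — regression defined)
  G \ add = {clear(a), clear(g), handempty, on(a,c)} \ {clear(a), handempty, on(a,c)} = {clear(g)}
  ∪ pre   = {clear(g)} ∪ {clear(c), holding(a)}
          = {clear(c), clear(g), holding(a)}

== RESULT ==
["clear(c)", "clear(g)", "holding(a)"]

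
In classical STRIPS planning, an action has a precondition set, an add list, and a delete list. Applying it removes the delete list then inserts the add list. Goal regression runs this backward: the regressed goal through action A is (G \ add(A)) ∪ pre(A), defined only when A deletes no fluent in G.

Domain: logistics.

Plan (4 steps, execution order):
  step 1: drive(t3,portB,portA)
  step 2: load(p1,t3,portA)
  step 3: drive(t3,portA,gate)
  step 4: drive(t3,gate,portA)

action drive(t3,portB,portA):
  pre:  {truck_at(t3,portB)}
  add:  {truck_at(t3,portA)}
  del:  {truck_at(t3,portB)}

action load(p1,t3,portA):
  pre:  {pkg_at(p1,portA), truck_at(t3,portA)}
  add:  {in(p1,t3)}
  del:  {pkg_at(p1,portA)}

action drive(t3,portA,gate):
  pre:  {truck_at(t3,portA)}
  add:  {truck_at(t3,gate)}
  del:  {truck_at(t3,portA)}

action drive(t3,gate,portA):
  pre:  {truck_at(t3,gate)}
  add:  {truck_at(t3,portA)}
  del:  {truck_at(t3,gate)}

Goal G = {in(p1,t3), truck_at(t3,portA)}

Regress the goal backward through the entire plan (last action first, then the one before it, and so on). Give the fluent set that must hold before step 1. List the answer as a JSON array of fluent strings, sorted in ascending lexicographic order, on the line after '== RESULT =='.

Work backward from the goal:
  through step 4 (drive(t3,gate,portA)): drop {truck_at(t3,portA)}, keep {in(p1,t3)}, require {truck_at(t3,gate)}
    → {in(p1,t3), truck_at(t3,gate)}
  through step 3 (drive(t3,portA,gate)): drop {truck_at(t3,gate)}, keep {in(p1,t3)}, require {truck_at(t3,portA)}
    → {in(p1,t3), truck_at(t3,portA)}
  through step 2 (load(p1,t3,portA)): drop {in(p1,t3)}, keep {truck_at(t3,portA)}, require {pkg_at(p1,portA), truck_at(t3,portA)}
    → {pkg_at(p1,portA), truck_at(t3,portA)}
  through step 1 (drive(t3,portB,portA)): drop {truck_at(t3,portA)}, keep {pkg_at(p1,portA)}, require {truck_at(t3,portB)}
    → {pkg_at(p1,portA), truck_at(t3,portB)}

== RESULT ==
["pkg_at(p1,portA)", "truck_at(t3,portB)"]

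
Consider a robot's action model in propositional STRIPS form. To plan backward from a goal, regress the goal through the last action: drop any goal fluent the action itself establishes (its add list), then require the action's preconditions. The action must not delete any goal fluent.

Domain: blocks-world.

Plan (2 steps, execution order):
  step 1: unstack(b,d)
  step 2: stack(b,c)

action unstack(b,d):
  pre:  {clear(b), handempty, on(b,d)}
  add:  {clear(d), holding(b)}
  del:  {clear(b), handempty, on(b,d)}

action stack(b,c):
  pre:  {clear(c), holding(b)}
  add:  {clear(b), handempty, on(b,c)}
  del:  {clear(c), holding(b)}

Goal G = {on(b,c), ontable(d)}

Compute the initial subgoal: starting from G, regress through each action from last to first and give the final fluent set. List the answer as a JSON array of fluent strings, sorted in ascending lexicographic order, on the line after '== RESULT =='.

Regress step by step:
  through step 2 (stack(b,c)): drop {on(b,c)}, keep {ontable(d)}, require {clear(c), holding(b)}
    → {clear(c), holding(b), ontable(d)}
  through step 1 (unstack(b,d)): drop {holding(b)}, keep {clear(c), ontable(d)}, require {clear(b), handempty, on(b,d)}
    → {clear(b), clear(c), handempty, on(b,d), ontable(d)}

== RESULT ==
["clear(b)", "clear(c)", "handempty", "on(b,d)", "ontable(d)"]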